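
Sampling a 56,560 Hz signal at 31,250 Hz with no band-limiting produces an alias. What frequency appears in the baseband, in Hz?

Nyquist = 31,250/2 = 15,625 Hz; 56,560 Hz exceeds it.
Alias = |56,560 − 2×31,250| = |56,560 − 62,500| = 5,940 Hz.

5,940 Hz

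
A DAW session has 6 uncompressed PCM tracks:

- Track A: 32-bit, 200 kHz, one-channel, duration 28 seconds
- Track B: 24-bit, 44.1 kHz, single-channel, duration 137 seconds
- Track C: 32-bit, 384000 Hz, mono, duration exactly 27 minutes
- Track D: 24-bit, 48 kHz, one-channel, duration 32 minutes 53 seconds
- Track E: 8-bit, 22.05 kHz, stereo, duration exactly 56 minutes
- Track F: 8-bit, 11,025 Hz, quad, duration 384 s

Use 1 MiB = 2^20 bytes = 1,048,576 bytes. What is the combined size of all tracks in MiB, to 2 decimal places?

2840.11 MiB

Track A: 200,000 × 28 × 4 × 1 = 22,400,000 bytes.
Track B: 44,100 × 137 × 3 × 1 = 18,125,100 bytes.
Track C: exactly 27 minutes = 1,620 s; 384,000 × 1,620 × 4 × 1 = 2,488,320,000 bytes.
Track D: 32 minutes 53 seconds = 1,973 s; 48,000 × 1,973 × 3 × 1 = 284,112,000 bytes.
Track E: exactly 56 minutes = 3,360 s; 22,050 × 3,360 × 1 × 2 = 148,176,000 bytes.
Track F: 11,025 × 384 × 1 × 4 = 16,934,400 bytes.
Total = 2,978,067,500 bytes = 2840.11 MiB.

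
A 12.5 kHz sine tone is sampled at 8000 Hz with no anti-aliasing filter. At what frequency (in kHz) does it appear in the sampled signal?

3.5 kHz

Nyquist = 8,000/2 = 4,000 Hz; 12,500 Hz exceeds it.
Alias = |12,500 − 2×8,000| = |12,500 − 16,000| = 3,500 Hz = 3.5 kHz.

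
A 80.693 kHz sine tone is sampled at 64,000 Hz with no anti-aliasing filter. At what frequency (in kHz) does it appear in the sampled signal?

Nyquist = 64,000/2 = 32,000 Hz; 80,693 Hz exceeds it.
Alias = |80,693 − 1×64,000| = |80,693 − 64,000| = 16,693 Hz = 16.693 kHz.

16.693 kHz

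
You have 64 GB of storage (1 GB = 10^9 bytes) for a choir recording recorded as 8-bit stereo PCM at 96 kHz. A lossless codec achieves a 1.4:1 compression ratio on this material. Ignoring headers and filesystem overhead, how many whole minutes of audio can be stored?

7,777 minutes

Uncompressed byte rate = 96,000 × 1 × 2 = 192,000 bytes/s.
After 1.4:1 compression, effective rate ≈ 137142.86 bytes/s.
Capacity = 64 × 1,000,000,000 = 64,000,000,000 bytes.
64,000,000,000 / effective rate ≈ 466666.67 s → 7,777 minutes.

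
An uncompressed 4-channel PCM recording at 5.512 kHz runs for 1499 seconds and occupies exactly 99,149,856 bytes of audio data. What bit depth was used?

Bytes per sample = 99,149,856 / (5,512 × 1,499 × 4) = 99,149,856 / 33,049,952 = 3.
Bit depth = 3 × 8 = 24 bits.

24 bits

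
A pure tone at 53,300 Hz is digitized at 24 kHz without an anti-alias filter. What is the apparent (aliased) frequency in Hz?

5,300 Hz

Nyquist = 24,000/2 = 12,000 Hz; 53,300 Hz exceeds it.
Alias = |53,300 − 2×24,000| = |53,300 − 48,000| = 5,300 Hz.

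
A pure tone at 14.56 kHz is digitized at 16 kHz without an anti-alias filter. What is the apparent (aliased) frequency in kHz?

1.44 kHz

Nyquist = 16,000/2 = 8,000 Hz; 14,560 Hz exceeds it.
Alias = |14,560 − 1×16,000| = |14,560 − 16,000| = 1,440 Hz = 1.44 kHz.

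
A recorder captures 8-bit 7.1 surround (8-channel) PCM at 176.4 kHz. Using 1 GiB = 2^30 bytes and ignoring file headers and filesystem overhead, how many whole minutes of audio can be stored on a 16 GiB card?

202 minutes

Uncompressed byte rate = 176,400 × 1 × 8 = 1,411,200 bytes/s.
Capacity = 16 × 1,073,741,824 = 17,179,869,184 bytes.
17,179,869,184 / 1,411,200 ≈ 12173.94 s → 202 minutes.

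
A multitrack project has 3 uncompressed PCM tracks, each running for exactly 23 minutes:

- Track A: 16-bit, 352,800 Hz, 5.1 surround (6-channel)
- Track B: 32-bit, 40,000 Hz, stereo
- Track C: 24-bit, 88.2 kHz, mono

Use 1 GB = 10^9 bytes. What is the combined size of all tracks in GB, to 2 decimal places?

exactly 23 minutes = 1,380 s.
Track A: 352,800 × 1,380 × 2 × 6 = 5,842,368,000 bytes.
Track B: 40,000 × 1,380 × 4 × 2 = 441,600,000 bytes.
Track C: 88,200 × 1,380 × 3 × 1 = 365,148,000 bytes.
Total = 6,649,116,000 bytes = 6.65 GB.

6.65 GB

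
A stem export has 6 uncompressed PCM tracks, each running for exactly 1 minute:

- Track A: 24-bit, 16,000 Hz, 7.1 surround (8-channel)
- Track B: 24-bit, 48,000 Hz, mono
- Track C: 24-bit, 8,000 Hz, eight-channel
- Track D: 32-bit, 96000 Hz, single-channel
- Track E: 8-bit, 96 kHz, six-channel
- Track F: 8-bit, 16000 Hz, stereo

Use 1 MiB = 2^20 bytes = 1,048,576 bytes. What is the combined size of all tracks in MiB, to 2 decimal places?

exactly 1 minute = 60 s.
Track A: 16,000 × 60 × 3 × 8 = 23,040,000 bytes.
Track B: 48,000 × 60 × 3 × 1 = 8,640,000 bytes.
Track C: 8,000 × 60 × 3 × 8 = 11,520,000 bytes.
Track D: 96,000 × 60 × 4 × 1 = 23,040,000 bytes.
Track E: 96,000 × 60 × 1 × 6 = 34,560,000 bytes.
Track F: 16,000 × 60 × 1 × 2 = 1,920,000 bytes.
Total = 102,720,000 bytes = 97.96 MiB.

97.96 MiB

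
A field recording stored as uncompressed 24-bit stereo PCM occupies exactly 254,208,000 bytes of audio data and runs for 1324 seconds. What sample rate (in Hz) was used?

32,000 Hz

Bytes = sample_rate × seconds × bytes_per_sample × channels.
sample_rate = 254,208,000 / (1,324 × 3 × 2) = 254,208,000 / 7,944 = 32,000 Hz.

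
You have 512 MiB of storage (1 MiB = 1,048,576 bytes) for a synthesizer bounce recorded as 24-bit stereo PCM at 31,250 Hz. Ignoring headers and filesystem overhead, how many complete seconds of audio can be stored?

2,863 seconds

Uncompressed byte rate = 31,250 × 3 × 2 = 187,500 bytes/s.
Capacity = 512 × 1,048,576 = 536,870,912 bytes.
536,870,912 / 187,500 ≈ 2863.31 s → 2,863 seconds.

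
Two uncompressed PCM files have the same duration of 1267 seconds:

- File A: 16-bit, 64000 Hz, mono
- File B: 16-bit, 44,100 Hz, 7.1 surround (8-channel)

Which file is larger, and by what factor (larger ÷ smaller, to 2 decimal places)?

File A: 64,000 × 2 × 1 = 128,000 bytes/s.
File B: 44,100 × 2 × 8 = 705,600 bytes/s.
File B is larger; ratio = 893,995,200 / 162,176,000 = 5.51.

File B, by a factor of 5.51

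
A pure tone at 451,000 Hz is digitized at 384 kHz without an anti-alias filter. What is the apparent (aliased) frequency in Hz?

67,000 Hz

Nyquist = 384,000/2 = 192,000 Hz; 451,000 Hz exceeds it.
Alias = |451,000 − 1×384,000| = |451,000 − 384,000| = 67,000 Hz.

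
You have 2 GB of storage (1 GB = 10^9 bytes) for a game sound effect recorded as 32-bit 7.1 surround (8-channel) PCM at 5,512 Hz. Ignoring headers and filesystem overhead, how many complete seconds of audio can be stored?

Uncompressed byte rate = 5,512 × 4 × 8 = 176,384 bytes/s.
Capacity = 2 × 1,000,000,000 = 2,000,000,000 bytes.
2,000,000,000 / 176,384 ≈ 11338.9 s → 11,338 seconds.

11,338 seconds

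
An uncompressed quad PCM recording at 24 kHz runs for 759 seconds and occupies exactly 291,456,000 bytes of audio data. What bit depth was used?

32 bits

Bytes per sample = 291,456,000 / (24,000 × 759 × 4) = 291,456,000 / 72,864,000 = 4.
Bit depth = 4 × 8 = 32 bits.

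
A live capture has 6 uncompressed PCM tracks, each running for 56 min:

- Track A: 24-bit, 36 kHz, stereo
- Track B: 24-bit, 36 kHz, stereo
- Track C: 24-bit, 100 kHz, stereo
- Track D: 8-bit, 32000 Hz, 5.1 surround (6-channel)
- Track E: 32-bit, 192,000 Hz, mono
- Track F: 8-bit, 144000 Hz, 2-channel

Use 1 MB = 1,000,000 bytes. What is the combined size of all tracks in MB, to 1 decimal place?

56 min = 3,360 s.
Track A: 36,000 × 3,360 × 3 × 2 = 725,760,000 bytes.
Track B: 36,000 × 3,360 × 3 × 2 = 725,760,000 bytes.
Track C: 100,000 × 3,360 × 3 × 2 = 2,016,000,000 bytes.
Track D: 32,000 × 3,360 × 1 × 6 = 645,120,000 bytes.
Track E: 192,000 × 3,360 × 4 × 1 = 2,580,480,000 bytes.
Track F: 144,000 × 3,360 × 1 × 2 = 967,680,000 bytes.
Total = 7,660,800,000 bytes = 7660.8 MB.

7660.8 MB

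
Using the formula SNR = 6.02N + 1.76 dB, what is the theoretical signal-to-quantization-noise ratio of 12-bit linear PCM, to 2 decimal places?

74.00 dB

6.02 × 12 + 1.76 = 74.00 dB.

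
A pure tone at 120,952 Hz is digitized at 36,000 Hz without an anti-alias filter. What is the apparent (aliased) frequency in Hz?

12,952 Hz

Nyquist = 36,000/2 = 18,000 Hz; 120,952 Hz exceeds it.
Alias = |120,952 − 3×36,000| = |120,952 − 108,000| = 12,952 Hz.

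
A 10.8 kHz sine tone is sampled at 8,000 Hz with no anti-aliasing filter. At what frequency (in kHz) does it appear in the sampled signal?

Nyquist = 8,000/2 = 4,000 Hz; 10,800 Hz exceeds it.
Alias = |10,800 − 1×8,000| = |10,800 − 8,000| = 2,800 Hz = 2.8 kHz.

2.8 kHz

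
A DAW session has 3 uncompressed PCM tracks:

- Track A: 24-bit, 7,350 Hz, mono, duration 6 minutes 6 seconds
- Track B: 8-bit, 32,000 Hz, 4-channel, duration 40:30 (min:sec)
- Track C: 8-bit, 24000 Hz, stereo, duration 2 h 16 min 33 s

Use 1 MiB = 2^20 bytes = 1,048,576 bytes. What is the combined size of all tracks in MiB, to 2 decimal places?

679.37 MiB

Track A: 6 minutes 6 seconds = 366 s; 7,350 × 366 × 3 × 1 = 8,070,300 bytes.
Track B: 40:30 (min:sec) = 2,430 s; 32,000 × 2,430 × 1 × 4 = 311,040,000 bytes.
Track C: 2 h 16 min 33 s = 8,193 s; 24,000 × 8,193 × 1 × 2 = 393,264,000 bytes.
Total = 712,374,300 bytes = 679.37 MiB.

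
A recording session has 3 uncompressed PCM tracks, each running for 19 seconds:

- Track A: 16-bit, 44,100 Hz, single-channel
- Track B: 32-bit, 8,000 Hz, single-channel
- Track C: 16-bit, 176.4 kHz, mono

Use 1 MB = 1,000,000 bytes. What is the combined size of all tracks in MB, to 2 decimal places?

Track A: 44,100 × 19 × 2 × 1 = 1,675,800 bytes.
Track B: 8,000 × 19 × 4 × 1 = 608,000 bytes.
Track C: 176,400 × 19 × 2 × 1 = 6,703,200 bytes.
Total = 8,987,000 bytes = 8.99 MB.

8.99 MB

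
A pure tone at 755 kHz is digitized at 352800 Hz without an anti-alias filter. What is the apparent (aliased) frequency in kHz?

49.4 kHz

Nyquist = 352,800/2 = 176,400 Hz; 755,000 Hz exceeds it.
Alias = |755,000 − 2×352,800| = |755,000 − 705,600| = 49,400 Hz = 49.4 kHz.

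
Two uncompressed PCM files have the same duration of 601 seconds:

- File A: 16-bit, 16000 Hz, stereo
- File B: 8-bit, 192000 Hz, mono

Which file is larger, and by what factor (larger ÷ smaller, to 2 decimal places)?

File A: 16,000 × 2 × 2 = 64,000 bytes/s.
File B: 192,000 × 1 × 1 = 192,000 bytes/s.
File B is larger; ratio = 115,392,000 / 38,464,000 = 3.00.

File B, by a factor of 3.00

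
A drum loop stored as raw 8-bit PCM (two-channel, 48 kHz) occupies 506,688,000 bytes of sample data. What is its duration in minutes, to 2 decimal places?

Byte rate = 48,000 × 1 × 2 = 96,000 bytes/s.
Duration = 506,688,000 / 96,000 = 5,278 s.
5,278 s / 60 = 87.97 minutes.

87.97 minutes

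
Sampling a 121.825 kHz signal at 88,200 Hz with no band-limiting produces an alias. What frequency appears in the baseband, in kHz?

33.625 kHz

Nyquist = 88,200/2 = 44,100 Hz; 121,825 Hz exceeds it.
Alias = |121,825 − 1×88,200| = |121,825 − 88,200| = 33,625 Hz = 33.625 kHz.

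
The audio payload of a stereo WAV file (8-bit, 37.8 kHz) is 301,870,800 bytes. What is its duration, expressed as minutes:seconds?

66:33

Byte rate = 37,800 × 1 × 2 = 75,600 bytes/s.
Duration = 301,870,800 / 75,600 = 3,993 s.
3,993 s = 66:33.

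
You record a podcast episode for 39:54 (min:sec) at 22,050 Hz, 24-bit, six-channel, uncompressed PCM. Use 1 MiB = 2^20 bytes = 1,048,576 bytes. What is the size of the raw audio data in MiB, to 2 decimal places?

Duration = 39:54 (min:sec) = 2,394 s.
Bytes = 22,050 samples/s × 2,394 s × 3 bytes/sample × 6 ch = 950,178,600 bytes.
950,178,600 / 1,048,576 = 906.16 MiB.

906.16 MiB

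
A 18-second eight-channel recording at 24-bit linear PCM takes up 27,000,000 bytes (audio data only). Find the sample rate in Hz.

62,500 Hz

Bytes = sample_rate × seconds × bytes_per_sample × channels.
sample_rate = 27,000,000 / (18 × 3 × 8) = 27,000,000 / 432 = 62,500 Hz.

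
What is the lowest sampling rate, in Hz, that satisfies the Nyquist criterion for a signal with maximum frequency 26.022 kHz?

Minimum sample rate = 2 × 26,022 Hz = 52,044 Hz.

52,044 Hz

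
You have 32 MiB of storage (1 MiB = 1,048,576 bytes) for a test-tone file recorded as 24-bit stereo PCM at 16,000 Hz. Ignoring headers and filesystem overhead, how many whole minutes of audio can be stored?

5 minutes

Uncompressed byte rate = 16,000 × 3 × 2 = 96,000 bytes/s.
Capacity = 32 × 1,048,576 = 33,554,432 bytes.
33,554,432 / 96,000 ≈ 349.53 s → 5 minutes.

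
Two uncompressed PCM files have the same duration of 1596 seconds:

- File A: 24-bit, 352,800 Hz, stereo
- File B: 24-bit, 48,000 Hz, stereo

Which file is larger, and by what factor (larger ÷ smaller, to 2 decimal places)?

File A, by a factor of 7.35

File A: 352,800 × 3 × 2 = 2,116,800 bytes/s.
File B: 48,000 × 3 × 2 = 288,000 bytes/s.
File A is larger; ratio = 3,378,412,800 / 459,648,000 = 7.35.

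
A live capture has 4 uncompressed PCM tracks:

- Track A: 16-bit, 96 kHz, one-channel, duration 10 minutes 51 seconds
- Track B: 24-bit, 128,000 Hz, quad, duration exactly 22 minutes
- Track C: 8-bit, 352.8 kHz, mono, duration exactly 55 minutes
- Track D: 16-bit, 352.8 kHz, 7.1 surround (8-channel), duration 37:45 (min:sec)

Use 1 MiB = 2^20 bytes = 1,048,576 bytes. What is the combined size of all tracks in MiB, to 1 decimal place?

Track A: 10 minutes 51 seconds = 651 s; 96,000 × 651 × 2 × 1 = 124,992,000 bytes.
Track B: exactly 22 minutes = 1,320 s; 128,000 × 1,320 × 3 × 4 = 2,027,520,000 bytes.
Track C: exactly 55 minutes = 3,300 s; 352,800 × 3,300 × 1 × 1 = 1,164,240,000 bytes.
Track D: 37:45 (min:sec) = 2,265 s; 352,800 × 2,265 × 2 × 8 = 12,785,472,000 bytes.
Total = 16,102,224,000 bytes = 15356.3 MiB.

15356.3 MiB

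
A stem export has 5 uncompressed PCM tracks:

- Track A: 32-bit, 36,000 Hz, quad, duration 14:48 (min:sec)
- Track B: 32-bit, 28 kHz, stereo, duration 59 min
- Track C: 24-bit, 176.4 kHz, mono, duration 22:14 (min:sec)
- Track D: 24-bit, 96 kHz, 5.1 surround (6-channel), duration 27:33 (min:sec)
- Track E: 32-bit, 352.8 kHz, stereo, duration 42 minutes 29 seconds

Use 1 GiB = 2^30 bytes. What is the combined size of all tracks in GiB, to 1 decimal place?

Track A: 14:48 (min:sec) = 888 s; 36,000 × 888 × 4 × 4 = 511,488,000 bytes.
Track B: 59 min = 3,540 s; 28,000 × 3,540 × 4 × 2 = 792,960,000 bytes.
Track C: 22:14 (min:sec) = 1,334 s; 176,400 × 1,334 × 3 × 1 = 705,952,800 bytes.
Track D: 27:33 (min:sec) = 1,653 s; 96,000 × 1,653 × 3 × 6 = 2,856,384,000 bytes.
Track E: 42 minutes 29 seconds = 2,549 s; 352,800 × 2,549 × 4 × 2 = 7,194,297,600 bytes.
Total = 12,061,082,400 bytes = 11.2 GiB.

11.2 GiB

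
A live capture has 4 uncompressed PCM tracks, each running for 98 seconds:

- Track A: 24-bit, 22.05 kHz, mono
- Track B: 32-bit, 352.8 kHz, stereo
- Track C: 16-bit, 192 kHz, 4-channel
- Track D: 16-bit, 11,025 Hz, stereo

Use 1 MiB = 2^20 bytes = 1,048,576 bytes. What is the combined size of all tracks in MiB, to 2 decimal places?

417.64 MiB

Track A: 22,050 × 98 × 3 × 1 = 6,482,700 bytes.
Track B: 352,800 × 98 × 4 × 2 = 276,595,200 bytes.
Track C: 192,000 × 98 × 2 × 4 = 150,528,000 bytes.
Track D: 11,025 × 98 × 2 × 2 = 4,321,800 bytes.
Total = 437,927,700 bytes = 417.64 MiB.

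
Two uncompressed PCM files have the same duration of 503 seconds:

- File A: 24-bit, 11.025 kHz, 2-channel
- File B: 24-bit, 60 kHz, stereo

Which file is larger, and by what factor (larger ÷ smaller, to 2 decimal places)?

File A: 11,025 × 3 × 2 = 66,150 bytes/s.
File B: 60,000 × 3 × 2 = 360,000 bytes/s.
File B is larger; ratio = 181,080,000 / 33,273,450 = 5.44.

File B, by a factor of 5.44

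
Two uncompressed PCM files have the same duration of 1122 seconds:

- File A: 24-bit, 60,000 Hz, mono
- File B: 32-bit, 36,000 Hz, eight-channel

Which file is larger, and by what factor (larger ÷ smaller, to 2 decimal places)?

File A: 60,000 × 3 × 1 = 180,000 bytes/s.
File B: 36,000 × 4 × 8 = 1,152,000 bytes/s.
File B is larger; ratio = 1,292,544,000 / 201,960,000 = 6.40.

File B, by a factor of 6.40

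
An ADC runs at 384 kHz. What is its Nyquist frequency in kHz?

192 kHz

Nyquist frequency = sample rate / 2 = 384,000 / 2 = 192 kHz.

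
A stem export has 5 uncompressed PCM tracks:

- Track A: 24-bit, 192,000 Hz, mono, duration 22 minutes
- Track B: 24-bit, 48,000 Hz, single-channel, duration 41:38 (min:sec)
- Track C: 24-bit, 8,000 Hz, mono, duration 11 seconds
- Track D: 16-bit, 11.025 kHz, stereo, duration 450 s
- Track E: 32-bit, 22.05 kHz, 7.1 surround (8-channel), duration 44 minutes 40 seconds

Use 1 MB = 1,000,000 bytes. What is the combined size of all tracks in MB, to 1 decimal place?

3031.1 MB

Track A: 22 minutes = 1,320 s; 192,000 × 1,320 × 3 × 1 = 760,320,000 bytes.
Track B: 41:38 (min:sec) = 2,498 s; 48,000 × 2,498 × 3 × 1 = 359,712,000 bytes.
Track C: 8,000 × 11 × 3 × 1 = 264,000 bytes.
Track D: 11,025 × 450 × 2 × 2 = 19,845,000 bytes.
Track E: 44 minutes 40 seconds = 2,680 s; 22,050 × 2,680 × 4 × 8 = 1,891,008,000 bytes.
Total = 3,031,149,000 bytes = 3031.1 MB.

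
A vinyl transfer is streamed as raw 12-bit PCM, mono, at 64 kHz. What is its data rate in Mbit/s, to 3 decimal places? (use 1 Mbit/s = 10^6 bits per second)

0.768 Mbit/s

Bit rate = 64,000 × 12 × 1 = 768,000 bits/s.
= 0.768 Mbit/s.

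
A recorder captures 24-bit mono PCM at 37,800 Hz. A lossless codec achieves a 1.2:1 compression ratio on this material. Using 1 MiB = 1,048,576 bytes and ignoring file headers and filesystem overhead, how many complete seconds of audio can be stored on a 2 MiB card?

22 seconds

Uncompressed byte rate = 37,800 × 3 × 1 = 113,400 bytes/s.
After 1.2:1 compression, effective rate ≈ 94500 bytes/s.
Capacity = 2 × 1,048,576 = 2,097,152 bytes.
2,097,152 / effective rate ≈ 22.19 s → 22 seconds.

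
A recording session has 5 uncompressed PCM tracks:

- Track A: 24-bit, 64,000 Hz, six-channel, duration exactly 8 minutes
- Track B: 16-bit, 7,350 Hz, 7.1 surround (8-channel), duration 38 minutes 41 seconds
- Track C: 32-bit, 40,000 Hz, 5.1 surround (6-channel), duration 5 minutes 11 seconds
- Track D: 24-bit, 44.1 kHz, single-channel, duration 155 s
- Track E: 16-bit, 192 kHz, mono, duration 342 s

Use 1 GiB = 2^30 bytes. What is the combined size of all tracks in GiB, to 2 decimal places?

1.19 GiB

Track A: exactly 8 minutes = 480 s; 64,000 × 480 × 3 × 6 = 552,960,000 bytes.
Track B: 38 minutes 41 seconds = 2,321 s; 7,350 × 2,321 × 2 × 8 = 272,949,600 bytes.
Track C: 5 minutes 11 seconds = 311 s; 40,000 × 311 × 4 × 6 = 298,560,000 bytes.
Track D: 44,100 × 155 × 3 × 1 = 20,506,500 bytes.
Track E: 192,000 × 342 × 2 × 1 = 131,328,000 bytes.
Total = 1,276,304,100 bytes = 1.19 GiB.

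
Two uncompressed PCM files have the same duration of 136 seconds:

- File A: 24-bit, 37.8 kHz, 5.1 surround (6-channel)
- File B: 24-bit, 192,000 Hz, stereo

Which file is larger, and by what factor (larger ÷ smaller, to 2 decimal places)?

File B, by a factor of 1.69

File A: 37,800 × 3 × 6 = 680,400 bytes/s.
File B: 192,000 × 3 × 2 = 1,152,000 bytes/s.
File B is larger; ratio = 156,672,000 / 92,534,400 = 1.69.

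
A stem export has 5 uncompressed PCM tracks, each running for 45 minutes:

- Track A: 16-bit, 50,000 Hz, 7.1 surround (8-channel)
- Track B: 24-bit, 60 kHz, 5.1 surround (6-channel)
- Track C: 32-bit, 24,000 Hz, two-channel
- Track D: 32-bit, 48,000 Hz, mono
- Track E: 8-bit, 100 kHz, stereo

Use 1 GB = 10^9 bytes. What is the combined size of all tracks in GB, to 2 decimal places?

45 minutes = 2,700 s.
Track A: 50,000 × 2,700 × 2 × 8 = 2,160,000,000 bytes.
Track B: 60,000 × 2,700 × 3 × 6 = 2,916,000,000 bytes.
Track C: 24,000 × 2,700 × 4 × 2 = 518,400,000 bytes.
Track D: 48,000 × 2,700 × 4 × 1 = 518,400,000 bytes.
Track E: 100,000 × 2,700 × 1 × 2 = 540,000,000 bytes.
Total = 6,652,800,000 bytes = 6.65 GB.

6.65 GB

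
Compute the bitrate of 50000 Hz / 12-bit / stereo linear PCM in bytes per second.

150,000 bytes/s

Bit rate = 50,000 × 12 × 2 = 1,200,000 bits/s.
1,200,000 / 8 = 150,000 bytes/s.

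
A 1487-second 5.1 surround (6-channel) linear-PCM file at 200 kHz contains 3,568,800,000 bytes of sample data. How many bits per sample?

Bytes per sample = 3,568,800,000 / (200,000 × 1,487 × 6) = 3,568,800,000 / 1,784,400,000 = 2.
Bit depth = 2 × 8 = 16 bits.

16 bits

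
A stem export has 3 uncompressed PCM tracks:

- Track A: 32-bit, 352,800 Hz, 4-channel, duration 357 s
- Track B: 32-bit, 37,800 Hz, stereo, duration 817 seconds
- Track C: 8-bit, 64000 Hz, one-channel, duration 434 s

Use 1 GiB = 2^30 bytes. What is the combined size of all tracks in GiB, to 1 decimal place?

Track A: 352,800 × 357 × 4 × 4 = 2,015,193,600 bytes.
Track B: 37,800 × 817 × 4 × 2 = 247,060,800 bytes.
Track C: 64,000 × 434 × 1 × 1 = 27,776,000 bytes.
Total = 2,290,030,400 bytes = 2.1 GiB.

2.1 GiB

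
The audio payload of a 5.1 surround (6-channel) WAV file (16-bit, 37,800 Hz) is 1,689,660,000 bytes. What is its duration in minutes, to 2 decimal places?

Byte rate = 37,800 × 2 × 6 = 453,600 bytes/s.
Duration = 1,689,660,000 / 453,600 = 3,725 s.
3,725 s / 60 = 62.08 minutes.

62.08 minutes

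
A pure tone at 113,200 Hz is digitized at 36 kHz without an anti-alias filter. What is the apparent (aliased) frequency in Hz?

5,200 Hz

Nyquist = 36,000/2 = 18,000 Hz; 113,200 Hz exceeds it.
Alias = |113,200 − 3×36,000| = |113,200 − 108,000| = 5,200 Hz.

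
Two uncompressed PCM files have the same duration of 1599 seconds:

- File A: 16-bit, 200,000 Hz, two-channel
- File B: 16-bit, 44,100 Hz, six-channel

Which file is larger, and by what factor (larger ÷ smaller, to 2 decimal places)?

File A, by a factor of 1.51

File A: 200,000 × 2 × 2 = 800,000 bytes/s.
File B: 44,100 × 2 × 6 = 529,200 bytes/s.
File A is larger; ratio = 1,279,200,000 / 846,190,800 = 1.51.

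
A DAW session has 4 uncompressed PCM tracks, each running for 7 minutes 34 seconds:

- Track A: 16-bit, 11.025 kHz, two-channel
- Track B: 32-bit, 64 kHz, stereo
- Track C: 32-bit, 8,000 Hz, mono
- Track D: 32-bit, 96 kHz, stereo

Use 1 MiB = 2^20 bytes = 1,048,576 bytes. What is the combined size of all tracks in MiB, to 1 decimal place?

587.1 MiB

7 minutes 34 seconds = 454 s.
Track A: 11,025 × 454 × 2 × 2 = 20,021,400 bytes.
Track B: 64,000 × 454 × 4 × 2 = 232,448,000 bytes.
Track C: 8,000 × 454 × 4 × 1 = 14,528,000 bytes.
Track D: 96,000 × 454 × 4 × 2 = 348,672,000 bytes.
Total = 615,669,400 bytes = 587.1 MiB.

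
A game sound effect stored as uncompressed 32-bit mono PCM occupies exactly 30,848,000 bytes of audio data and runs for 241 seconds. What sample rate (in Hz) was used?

Bytes = sample_rate × seconds × bytes_per_sample × channels.
sample_rate = 30,848,000 / (241 × 4 × 1) = 30,848,000 / 964 = 32,000 Hz.

32,000 Hz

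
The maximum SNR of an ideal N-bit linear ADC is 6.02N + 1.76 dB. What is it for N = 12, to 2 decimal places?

6.02 × 12 + 1.76 = 74.00 dB.

74.00 dB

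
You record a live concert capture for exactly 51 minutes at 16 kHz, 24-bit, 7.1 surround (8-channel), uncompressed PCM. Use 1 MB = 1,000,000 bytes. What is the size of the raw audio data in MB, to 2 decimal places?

1175.04 MB

Duration = exactly 51 minutes = 3,060 s.
Bytes = 16,000 samples/s × 3,060 s × 3 bytes/sample × 8 ch = 1,175,040,000 bytes.
1,175,040,000 / 1,000,000 = 1175.04 MB.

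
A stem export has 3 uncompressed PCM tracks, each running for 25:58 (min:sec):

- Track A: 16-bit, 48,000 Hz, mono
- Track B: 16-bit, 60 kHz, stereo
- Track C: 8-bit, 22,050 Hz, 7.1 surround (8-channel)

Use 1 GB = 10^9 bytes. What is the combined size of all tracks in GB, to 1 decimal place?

0.8 GB

25:58 (min:sec) = 1,558 s.
Track A: 48,000 × 1,558 × 2 × 1 = 149,568,000 bytes.
Track B: 60,000 × 1,558 × 2 × 2 = 373,920,000 bytes.
Track C: 22,050 × 1,558 × 1 × 8 = 274,831,200 bytes.
Total = 798,319,200 bytes = 0.8 GB.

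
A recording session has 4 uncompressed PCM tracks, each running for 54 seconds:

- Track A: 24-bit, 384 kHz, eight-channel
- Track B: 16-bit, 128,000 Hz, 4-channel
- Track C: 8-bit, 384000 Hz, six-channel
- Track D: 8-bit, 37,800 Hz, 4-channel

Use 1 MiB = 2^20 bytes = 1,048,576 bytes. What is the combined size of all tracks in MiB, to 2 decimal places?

Track A: 384,000 × 54 × 3 × 8 = 497,664,000 bytes.
Track B: 128,000 × 54 × 2 × 4 = 55,296,000 bytes.
Track C: 384,000 × 54 × 1 × 6 = 124,416,000 bytes.
Track D: 37,800 × 54 × 1 × 4 = 8,164,800 bytes.
Total = 685,540,800 bytes = 653.78 MiB.

653.78 MiB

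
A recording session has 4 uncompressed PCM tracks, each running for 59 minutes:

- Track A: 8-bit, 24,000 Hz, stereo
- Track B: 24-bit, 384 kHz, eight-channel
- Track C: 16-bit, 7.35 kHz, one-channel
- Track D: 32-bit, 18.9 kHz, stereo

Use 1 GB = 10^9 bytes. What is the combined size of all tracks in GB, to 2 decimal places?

59 minutes = 3,540 s.
Track A: 24,000 × 3,540 × 1 × 2 = 169,920,000 bytes.
Track B: 384,000 × 3,540 × 3 × 8 = 32,624,640,000 bytes.
Track C: 7,350 × 3,540 × 2 × 1 = 52,038,000 bytes.
Track D: 18,900 × 3,540 × 4 × 2 = 535,248,000 bytes.
Total = 33,381,846,000 bytes = 33.38 GB.

33.38 GB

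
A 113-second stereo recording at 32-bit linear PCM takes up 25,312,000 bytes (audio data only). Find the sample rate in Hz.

Bytes = sample_rate × seconds × bytes_per_sample × channels.
sample_rate = 25,312,000 / (113 × 4 × 2) = 25,312,000 / 904 = 28,000 Hz.

28,000 Hz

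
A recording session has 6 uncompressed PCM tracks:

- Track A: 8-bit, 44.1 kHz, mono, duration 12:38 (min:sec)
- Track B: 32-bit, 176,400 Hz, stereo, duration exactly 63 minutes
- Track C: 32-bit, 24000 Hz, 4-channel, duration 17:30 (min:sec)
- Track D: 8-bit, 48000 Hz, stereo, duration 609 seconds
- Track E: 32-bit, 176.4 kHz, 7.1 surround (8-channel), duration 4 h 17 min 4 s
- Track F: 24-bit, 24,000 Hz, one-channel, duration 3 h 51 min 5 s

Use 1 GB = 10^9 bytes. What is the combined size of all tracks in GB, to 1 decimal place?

Track A: 12:38 (min:sec) = 758 s; 44,100 × 758 × 1 × 1 = 33,427,800 bytes.
Track B: exactly 63 minutes = 3,780 s; 176,400 × 3,780 × 4 × 2 = 5,334,336,000 bytes.
Track C: 17:30 (min:sec) = 1,050 s; 24,000 × 1,050 × 4 × 4 = 403,200,000 bytes.
Track D: 48,000 × 609 × 1 × 2 = 58,464,000 bytes.
Track E: 4 h 17 min 4 s = 15,424 s; 176,400 × 15,424 × 4 × 8 = 87,065,395,200 bytes.
Track F: 3 h 51 min 5 s = 13,865 s; 24,000 × 13,865 × 3 × 1 = 998,280,000 bytes.
Total = 93,893,103,000 bytes = 93.9 GB.

93.9 GB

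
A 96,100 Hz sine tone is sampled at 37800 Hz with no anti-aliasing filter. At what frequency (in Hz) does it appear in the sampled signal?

17,300 Hz

Nyquist = 37,800/2 = 18,900 Hz; 96,100 Hz exceeds it.
Alias = |96,100 − 3×37,800| = |96,100 − 113,400| = 17,300 Hz.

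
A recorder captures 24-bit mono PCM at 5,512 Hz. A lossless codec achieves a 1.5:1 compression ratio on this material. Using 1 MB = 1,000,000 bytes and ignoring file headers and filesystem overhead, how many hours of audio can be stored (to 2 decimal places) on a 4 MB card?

0.10 hours

Uncompressed byte rate = 5,512 × 3 × 1 = 16,536 bytes/s.
After 1.5:1 compression, effective rate ≈ 11024 bytes/s.
Capacity = 4 × 1,000,000 = 4,000,000 bytes.
4,000,000 / effective rate ≈ 362.84 s → 0.10 hours.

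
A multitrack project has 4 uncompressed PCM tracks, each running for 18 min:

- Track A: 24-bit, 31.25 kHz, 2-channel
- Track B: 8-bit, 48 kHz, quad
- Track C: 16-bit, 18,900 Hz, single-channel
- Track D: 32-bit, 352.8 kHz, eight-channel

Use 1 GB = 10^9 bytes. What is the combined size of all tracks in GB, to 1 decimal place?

18 min = 1,080 s.
Track A: 31,250 × 1,080 × 3 × 2 = 202,500,000 bytes.
Track B: 48,000 × 1,080 × 1 × 4 = 207,360,000 bytes.
Track C: 18,900 × 1,080 × 2 × 1 = 40,824,000 bytes.
Track D: 352,800 × 1,080 × 4 × 8 = 12,192,768,000 bytes.
Total = 12,643,452,000 bytes = 12.6 GB.

12.6 GB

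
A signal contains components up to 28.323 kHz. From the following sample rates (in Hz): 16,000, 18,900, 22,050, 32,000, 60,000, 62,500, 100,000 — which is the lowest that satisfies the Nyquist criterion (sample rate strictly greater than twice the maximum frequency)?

60,000 Hz

Need sample rate > 2 × 28,323 = 56,646 Hz.
Lowest listed rate above 56,646 Hz is 60,000 Hz.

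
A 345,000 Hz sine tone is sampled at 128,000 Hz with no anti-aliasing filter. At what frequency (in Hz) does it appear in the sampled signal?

39,000 Hz

Nyquist = 128,000/2 = 64,000 Hz; 345,000 Hz exceeds it.
Alias = |345,000 − 3×128,000| = |345,000 − 384,000| = 39,000 Hz.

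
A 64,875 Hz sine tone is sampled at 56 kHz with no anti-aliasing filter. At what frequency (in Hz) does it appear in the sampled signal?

Nyquist = 56,000/2 = 28,000 Hz; 64,875 Hz exceeds it.
Alias = |64,875 − 1×56,000| = |64,875 − 56,000| = 8,875 Hz.

8,875 Hz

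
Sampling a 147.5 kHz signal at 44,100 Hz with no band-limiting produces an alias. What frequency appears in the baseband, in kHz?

15.2 kHz

Nyquist = 44,100/2 = 22,050 Hz; 147,500 Hz exceeds it.
Alias = |147,500 − 3×44,100| = |147,500 − 132,300| = 15,200 Hz = 15.2 kHz.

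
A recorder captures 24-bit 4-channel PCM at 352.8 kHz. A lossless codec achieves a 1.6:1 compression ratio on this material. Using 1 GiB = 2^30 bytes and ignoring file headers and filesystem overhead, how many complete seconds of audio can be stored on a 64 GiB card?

25,971 seconds

Uncompressed byte rate = 352,800 × 3 × 4 = 4,233,600 bytes/s.
After 1.6:1 compression, effective rate ≈ 2646000 bytes/s.
Capacity = 64 × 1,073,741,824 = 68,719,476,736 bytes.
68,719,476,736 / effective rate ≈ 25971.08 s → 25,971 seconds.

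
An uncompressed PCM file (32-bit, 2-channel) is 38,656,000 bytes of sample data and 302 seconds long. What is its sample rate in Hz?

Bytes = sample_rate × seconds × bytes_per_sample × channels.
sample_rate = 38,656,000 / (302 × 4 × 2) = 38,656,000 / 2,416 = 16,000 Hz.

16,000 Hz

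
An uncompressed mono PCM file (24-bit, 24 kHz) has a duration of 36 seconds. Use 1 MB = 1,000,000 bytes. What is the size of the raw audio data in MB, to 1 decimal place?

Bytes = 24,000 samples/s × 36 s × 3 bytes/sample × 1 ch = 2,592,000 bytes.
2,592,000 / 1,000,000 = 2.6 MB.

2.6 MB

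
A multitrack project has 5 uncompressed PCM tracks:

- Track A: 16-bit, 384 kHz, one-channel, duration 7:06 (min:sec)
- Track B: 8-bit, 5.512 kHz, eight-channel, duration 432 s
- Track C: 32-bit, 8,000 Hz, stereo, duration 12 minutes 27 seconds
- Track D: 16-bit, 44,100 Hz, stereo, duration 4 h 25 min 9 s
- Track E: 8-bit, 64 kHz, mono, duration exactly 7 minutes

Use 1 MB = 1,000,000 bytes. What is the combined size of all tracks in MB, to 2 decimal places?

3227.25 MB

Track A: 7:06 (min:sec) = 426 s; 384,000 × 426 × 2 × 1 = 327,168,000 bytes.
Track B: 5,512 × 432 × 1 × 8 = 19,049,472 bytes.
Track C: 12 minutes 27 seconds = 747 s; 8,000 × 747 × 4 × 2 = 47,808,000 bytes.
Track D: 4 h 25 min 9 s = 15,909 s; 44,100 × 15,909 × 2 × 2 = 2,806,347,600 bytes.
Track E: exactly 7 minutes = 420 s; 64,000 × 420 × 1 × 1 = 26,880,000 bytes.
Total = 3,227,253,072 bytes = 3227.25 MB.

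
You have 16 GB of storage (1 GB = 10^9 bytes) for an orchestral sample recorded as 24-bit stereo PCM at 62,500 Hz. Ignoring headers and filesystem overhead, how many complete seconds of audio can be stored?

Uncompressed byte rate = 62,500 × 3 × 2 = 375,000 bytes/s.
Capacity = 16 × 1,000,000,000 = 16,000,000,000 bytes.
16,000,000,000 / 375,000 ≈ 42666.67 s → 42,666 seconds.

42,666 seconds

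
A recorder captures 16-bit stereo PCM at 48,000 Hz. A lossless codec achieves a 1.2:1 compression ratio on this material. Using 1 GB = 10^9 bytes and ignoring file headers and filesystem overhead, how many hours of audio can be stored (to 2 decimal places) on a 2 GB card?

3.47 hours

Uncompressed byte rate = 48,000 × 2 × 2 = 192,000 bytes/s.
After 1.2:1 compression, effective rate ≈ 160000 bytes/s.
Capacity = 2 × 1,000,000,000 = 2,000,000,000 bytes.
2,000,000,000 / effective rate ≈ 12500 s → 3.47 hours.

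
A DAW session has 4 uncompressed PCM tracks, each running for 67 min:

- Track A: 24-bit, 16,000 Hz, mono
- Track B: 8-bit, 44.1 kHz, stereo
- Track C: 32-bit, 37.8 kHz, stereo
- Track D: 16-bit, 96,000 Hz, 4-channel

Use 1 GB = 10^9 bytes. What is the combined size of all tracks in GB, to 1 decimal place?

4.9 GB

67 min = 4,020 s.
Track A: 16,000 × 4,020 × 3 × 1 = 192,960,000 bytes.
Track B: 44,100 × 4,020 × 1 × 2 = 354,564,000 bytes.
Track C: 37,800 × 4,020 × 4 × 2 = 1,215,648,000 bytes.
Track D: 96,000 × 4,020 × 2 × 4 = 3,087,360,000 bytes.
Total = 4,850,532,000 bytes = 4.9 GB.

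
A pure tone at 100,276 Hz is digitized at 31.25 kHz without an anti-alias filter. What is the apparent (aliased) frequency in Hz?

6,526 Hz

Nyquist = 31,250/2 = 15,625 Hz; 100,276 Hz exceeds it.
Alias = |100,276 − 3×31,250| = |100,276 − 93,750| = 6,526 Hz.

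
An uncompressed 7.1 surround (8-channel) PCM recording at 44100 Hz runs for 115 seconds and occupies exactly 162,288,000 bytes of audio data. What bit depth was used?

Bytes per sample = 162,288,000 / (44,100 × 115 × 8) = 162,288,000 / 40,572,000 = 4.
Bit depth = 4 × 8 = 32 bits.

32 bits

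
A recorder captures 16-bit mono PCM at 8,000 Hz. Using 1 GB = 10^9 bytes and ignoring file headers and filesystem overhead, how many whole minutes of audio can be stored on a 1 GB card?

1,041 minutes

Uncompressed byte rate = 8,000 × 2 × 1 = 16,000 bytes/s.
Capacity = 1 × 1,000,000,000 = 1,000,000,000 bytes.
1,000,000,000 / 16,000 ≈ 62500 s → 1,041 minutes.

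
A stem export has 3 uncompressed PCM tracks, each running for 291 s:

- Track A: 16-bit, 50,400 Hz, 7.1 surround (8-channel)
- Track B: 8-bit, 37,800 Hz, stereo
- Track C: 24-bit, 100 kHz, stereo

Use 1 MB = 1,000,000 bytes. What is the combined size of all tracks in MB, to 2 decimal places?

431.26 MB

Track A: 50,400 × 291 × 2 × 8 = 234,662,400 bytes.
Track B: 37,800 × 291 × 1 × 2 = 21,999,600 bytes.
Track C: 100,000 × 291 × 3 × 2 = 174,600,000 bytes.
Total = 431,262,000 bytes = 431.26 MB.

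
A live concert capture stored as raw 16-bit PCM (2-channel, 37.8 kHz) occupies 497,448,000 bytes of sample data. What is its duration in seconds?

3,290 seconds

Byte rate = 37,800 × 2 × 2 = 151,200 bytes/s.
Duration = 497,448,000 / 151,200 = 3,290 s.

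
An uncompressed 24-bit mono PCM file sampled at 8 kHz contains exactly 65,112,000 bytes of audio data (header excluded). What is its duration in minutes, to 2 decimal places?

Byte rate = 8,000 × 3 × 1 = 24,000 bytes/s.
Duration = 65,112,000 / 24,000 = 2,713 s.
2,713 s / 60 = 45.22 minutes.

45.22 minutes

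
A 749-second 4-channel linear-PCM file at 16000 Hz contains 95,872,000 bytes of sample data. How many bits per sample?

Bytes per sample = 95,872,000 / (16,000 × 749 × 4) = 95,872,000 / 47,936,000 = 2.
Bit depth = 2 × 8 = 16 bits.

16 bits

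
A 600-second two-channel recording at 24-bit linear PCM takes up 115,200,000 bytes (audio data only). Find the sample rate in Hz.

32,000 Hz

Bytes = sample_rate × seconds × bytes_per_sample × channels.
sample_rate = 115,200,000 / (600 × 3 × 2) = 115,200,000 / 3,600 = 32,000 Hz.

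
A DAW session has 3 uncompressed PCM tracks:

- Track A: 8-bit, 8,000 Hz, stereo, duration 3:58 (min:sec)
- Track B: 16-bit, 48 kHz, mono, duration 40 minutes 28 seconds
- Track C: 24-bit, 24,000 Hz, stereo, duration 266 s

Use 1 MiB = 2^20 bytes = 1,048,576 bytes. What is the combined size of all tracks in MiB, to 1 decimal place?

Track A: 3:58 (min:sec) = 238 s; 8,000 × 238 × 1 × 2 = 3,808,000 bytes.
Track B: 40 minutes 28 seconds = 2,428 s; 48,000 × 2,428 × 2 × 1 = 233,088,000 bytes.
Track C: 24,000 × 266 × 3 × 2 = 38,304,000 bytes.
Total = 275,200,000 bytes = 262.5 MiB.

262.5 MiB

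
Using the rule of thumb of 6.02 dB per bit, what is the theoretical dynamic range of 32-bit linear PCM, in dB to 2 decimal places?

192.64 dB

32 × 6.02 = 192.64 dB.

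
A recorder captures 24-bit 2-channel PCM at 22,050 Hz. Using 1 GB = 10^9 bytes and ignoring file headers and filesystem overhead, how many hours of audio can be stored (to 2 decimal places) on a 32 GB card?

Uncompressed byte rate = 22,050 × 3 × 2 = 132,300 bytes/s.
Capacity = 32 × 1,000,000,000 = 32,000,000,000 bytes.
32,000,000,000 / 132,300 ≈ 241874.53 s → 67.19 hours.

67.19 hours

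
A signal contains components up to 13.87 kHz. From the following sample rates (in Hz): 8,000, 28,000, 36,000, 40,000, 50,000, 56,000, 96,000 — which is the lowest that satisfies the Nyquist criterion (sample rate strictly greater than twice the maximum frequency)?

28,000 Hz

Need sample rate > 2 × 13,870 = 27,740 Hz.
Lowest listed rate above 27,740 Hz is 28,000 Hz.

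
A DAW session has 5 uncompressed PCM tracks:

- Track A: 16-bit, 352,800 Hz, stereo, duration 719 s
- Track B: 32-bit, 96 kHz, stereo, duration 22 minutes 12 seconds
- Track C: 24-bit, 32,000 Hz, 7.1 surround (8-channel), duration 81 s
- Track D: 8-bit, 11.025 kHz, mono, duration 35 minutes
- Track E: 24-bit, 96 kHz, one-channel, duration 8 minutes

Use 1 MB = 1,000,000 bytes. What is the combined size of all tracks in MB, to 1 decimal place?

Track A: 352,800 × 719 × 2 × 2 = 1,014,652,800 bytes.
Track B: 22 minutes 12 seconds = 1,332 s; 96,000 × 1,332 × 4 × 2 = 1,022,976,000 bytes.
Track C: 32,000 × 81 × 3 × 8 = 62,208,000 bytes.
Track D: 35 minutes = 2,100 s; 11,025 × 2,100 × 1 × 1 = 23,152,500 bytes.
Track E: 8 minutes = 480 s; 96,000 × 480 × 3 × 1 = 138,240,000 bytes.
Total = 2,261,229,300 bytes = 2261.2 MB.

2261.2 MB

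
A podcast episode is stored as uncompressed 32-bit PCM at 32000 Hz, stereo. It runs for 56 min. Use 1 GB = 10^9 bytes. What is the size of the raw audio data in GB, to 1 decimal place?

Duration = 56 min = 3,360 s.
Bytes = 32,000 samples/s × 3,360 s × 4 bytes/sample × 2 ch = 860,160,000 bytes.
860,160,000 / 1,000,000,000 = 0.9 GB.

0.9 GB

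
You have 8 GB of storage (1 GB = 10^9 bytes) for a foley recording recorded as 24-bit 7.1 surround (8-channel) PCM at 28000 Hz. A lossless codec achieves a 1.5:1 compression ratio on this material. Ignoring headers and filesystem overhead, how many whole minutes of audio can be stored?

Uncompressed byte rate = 28,000 × 3 × 8 = 672,000 bytes/s.
After 1.5:1 compression, effective rate ≈ 448000 bytes/s.
Capacity = 8 × 1,000,000,000 = 8,000,000,000 bytes.
8,000,000,000 / effective rate ≈ 17857.14 s → 297 minutes.

297 minutes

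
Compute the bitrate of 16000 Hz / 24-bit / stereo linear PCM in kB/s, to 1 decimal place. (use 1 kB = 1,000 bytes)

96.0 kB/s

Bit rate = 16,000 × 24 × 2 = 768,000 bits/s.
768,000 / 8 = 96,000 B/s = 96.0 kB/s.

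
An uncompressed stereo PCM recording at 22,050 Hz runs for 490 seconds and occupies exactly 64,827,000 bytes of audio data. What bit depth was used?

24 bits

Bytes per sample = 64,827,000 / (22,050 × 490 × 2) = 64,827,000 / 21,609,000 = 3.
Bit depth = 3 × 8 = 24 bits.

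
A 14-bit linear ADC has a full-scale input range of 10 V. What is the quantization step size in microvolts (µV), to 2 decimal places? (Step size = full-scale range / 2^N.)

610.35 µV

10 V / 2^14 = 10 / 16,384 V = 610.35 µV.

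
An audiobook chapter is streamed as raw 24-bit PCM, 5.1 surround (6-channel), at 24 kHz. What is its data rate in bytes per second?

432,000 bytes/s

Bit rate = 24,000 × 24 × 6 = 3,456,000 bits/s.
3,456,000 / 8 = 432,000 bytes/s.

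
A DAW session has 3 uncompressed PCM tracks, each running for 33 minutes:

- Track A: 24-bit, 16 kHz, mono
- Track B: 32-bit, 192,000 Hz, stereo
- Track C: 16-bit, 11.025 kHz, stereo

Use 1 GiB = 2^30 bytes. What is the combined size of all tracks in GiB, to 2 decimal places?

3.00 GiB

33 minutes = 1,980 s.
Track A: 16,000 × 1,980 × 3 × 1 = 95,040,000 bytes.
Track B: 192,000 × 1,980 × 4 × 2 = 3,041,280,000 bytes.
Track C: 11,025 × 1,980 × 2 × 2 = 87,318,000 bytes.
Total = 3,223,638,000 bytes = 3.00 GiB.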